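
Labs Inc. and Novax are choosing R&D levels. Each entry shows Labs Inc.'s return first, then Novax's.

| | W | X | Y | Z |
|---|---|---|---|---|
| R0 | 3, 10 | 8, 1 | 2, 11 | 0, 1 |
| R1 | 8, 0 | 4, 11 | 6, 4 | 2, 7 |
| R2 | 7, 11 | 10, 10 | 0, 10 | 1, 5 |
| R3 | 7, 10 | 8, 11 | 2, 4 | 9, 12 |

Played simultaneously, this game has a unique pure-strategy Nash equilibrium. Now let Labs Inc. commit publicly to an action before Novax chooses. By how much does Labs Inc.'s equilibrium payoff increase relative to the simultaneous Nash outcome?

0

Novax best-responds to each possible Labs Inc. move:
- R0: Novax compares 10, 1, 11, 1 and picks Y; Labs Inc. would get 2.
- R1: Novax compares 0, 11, 4, 7 and picks X; Labs Inc. would get 4.
- R2: Novax compares 11, 10, 10, 5 and picks W; Labs Inc. would get 7.
- R3: Novax compares 10, 11, 4, 12 and picks Z; Labs Inc. would get 9.
Among 2, 4, 7, 9, the best is 9 at R3. Subgame-perfect outcome: (R3, Z) with payoffs (9, 12).
Under simultaneous play:
Labs Inc.'s best replies: W→R1; X→R2; Y→R1; Z→R3.
Novax's best replies: R0→Y; R1→X; R2→W; R3→Z.
The unique mutual best reply is (R3, Z), giving (9, 12).
Labs Inc.'s commitment gain: 9 − 9 = 0.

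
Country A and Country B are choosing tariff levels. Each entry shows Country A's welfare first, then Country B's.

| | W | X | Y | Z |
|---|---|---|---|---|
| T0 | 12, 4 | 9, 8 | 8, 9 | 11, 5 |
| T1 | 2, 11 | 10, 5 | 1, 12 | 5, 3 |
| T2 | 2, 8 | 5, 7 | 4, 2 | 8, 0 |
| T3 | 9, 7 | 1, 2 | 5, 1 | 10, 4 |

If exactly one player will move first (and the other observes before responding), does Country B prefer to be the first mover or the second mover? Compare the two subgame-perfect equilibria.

If Country A leads: Country B's best replies are T0→Y, T1→Y, T2→W, T3→W; Country A's induced payoffs 8, 1, 2, 9; outcome (T3, W), payoffs (9, 7).
If Country B leads: Country A's best replies are W→T0, X→T1, Y→T0, Z→T0; Country B's induced payoffs 4, 5, 9, 5; outcome (T0, Y), payoffs (8, 9).
Country B gets 9 moving first and 7 moving second, so Country B prefers to move first.

first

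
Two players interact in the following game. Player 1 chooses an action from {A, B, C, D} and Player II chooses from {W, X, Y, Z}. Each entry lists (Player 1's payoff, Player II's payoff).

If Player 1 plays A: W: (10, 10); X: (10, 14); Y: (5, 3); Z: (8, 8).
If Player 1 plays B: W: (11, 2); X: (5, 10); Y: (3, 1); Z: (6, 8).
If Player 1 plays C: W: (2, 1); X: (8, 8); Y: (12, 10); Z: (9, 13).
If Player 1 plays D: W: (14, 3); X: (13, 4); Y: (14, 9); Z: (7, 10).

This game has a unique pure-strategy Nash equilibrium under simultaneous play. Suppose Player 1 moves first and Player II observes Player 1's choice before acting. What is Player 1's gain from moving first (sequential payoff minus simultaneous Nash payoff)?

Work backward from Player II's decision.
- A: BR = X, leader payoff 10.
- B: BR = X, leader payoff 5.
- C: BR = Z, leader payoff 9.
- D: BR = Z, leader payoff 7.
Maximizing over 10, 5, 9, 7, Player 1 chooses A. Subgame-perfect outcome: (A, X) with payoffs (10, 14).
Now find the simultaneous Nash equilibrium.
Player 1's best replies: W→D; X→D; Y→D; Z→C.
Player II's best replies: A→X; B→X; C→Z; D→Z.
Only (C, Z) has each player best-responding; Nash payoffs (9, 13).
Player 1's commitment gain: 10 − 9 = 1.

1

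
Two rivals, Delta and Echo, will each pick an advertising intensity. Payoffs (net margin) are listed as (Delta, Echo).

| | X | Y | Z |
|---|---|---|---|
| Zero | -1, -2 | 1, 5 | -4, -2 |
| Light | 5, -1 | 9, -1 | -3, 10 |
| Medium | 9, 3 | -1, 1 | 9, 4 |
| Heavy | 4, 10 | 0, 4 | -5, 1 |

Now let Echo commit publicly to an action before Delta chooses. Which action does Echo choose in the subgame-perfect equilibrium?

Z

Solve by backward induction (Echo leads).
- X → Delta plays Medium (best of -1, 5, 9, 4); Echo gets 3.
- Y → Delta plays Light (best of 1, 9, -1, 0); Echo gets -1.
- Z → Delta plays Medium (best of -4, -3, 9, -5); Echo gets 4.
Among 3, -1, 4, the best is 4 at Z. Subgame-perfect outcome: (Medium, Z) with payoffs (9, 4).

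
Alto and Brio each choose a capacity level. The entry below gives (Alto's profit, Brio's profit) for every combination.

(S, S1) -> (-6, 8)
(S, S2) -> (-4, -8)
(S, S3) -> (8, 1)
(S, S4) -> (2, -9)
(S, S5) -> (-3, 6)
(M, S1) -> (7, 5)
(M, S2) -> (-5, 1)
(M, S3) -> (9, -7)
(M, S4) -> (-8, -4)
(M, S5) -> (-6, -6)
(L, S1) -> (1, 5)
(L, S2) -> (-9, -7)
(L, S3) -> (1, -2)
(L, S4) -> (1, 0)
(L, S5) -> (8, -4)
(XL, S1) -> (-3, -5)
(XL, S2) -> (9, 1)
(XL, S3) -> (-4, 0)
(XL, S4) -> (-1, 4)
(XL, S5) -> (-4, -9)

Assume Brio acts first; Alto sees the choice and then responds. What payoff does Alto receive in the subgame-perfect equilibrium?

Alto best-responds to each possible Brio move:
- S1: Alto compares -6, 7, 1, -3 and picks M; Brio would get 5.
- S2: Alto compares -4, -5, -9, 9 and picks XL; Brio would get 1.
- S3: Alto compares 8, 9, 1, -4 and picks M; Brio would get -7.
- S4: Alto compares 2, -8, 1, -1 and picks S; Brio would get -9.
- S5: Alto compares -3, -6, 8, -4 and picks L; Brio would get -4.
Brio's induced payoffs are 5, 1, -7, -9, -4, so Brio commits to S1. Subgame-perfect outcome: (M, S1) with payoffs (7, 5).

7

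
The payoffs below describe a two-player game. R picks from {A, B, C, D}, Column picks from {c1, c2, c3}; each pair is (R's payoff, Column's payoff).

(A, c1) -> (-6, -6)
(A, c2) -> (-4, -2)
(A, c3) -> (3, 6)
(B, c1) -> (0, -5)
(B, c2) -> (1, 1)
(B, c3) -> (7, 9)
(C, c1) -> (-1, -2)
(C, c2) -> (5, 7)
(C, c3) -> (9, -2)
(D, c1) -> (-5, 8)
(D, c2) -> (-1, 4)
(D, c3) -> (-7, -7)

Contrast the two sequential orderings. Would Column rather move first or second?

second

If R leads: Column's best replies are A→c3, B→c3, C→c2, D→c1; R's induced payoffs 3, 7, 5, -5; outcome (B, c3), payoffs (7, 9).
If Column leads: R's best replies are c1→B, c2→C, c3→C; Column's induced payoffs -5, 7, -2; outcome (C, c2), payoffs (5, 7).
Column gets 7 moving first and 9 moving second, so Column prefers to move second.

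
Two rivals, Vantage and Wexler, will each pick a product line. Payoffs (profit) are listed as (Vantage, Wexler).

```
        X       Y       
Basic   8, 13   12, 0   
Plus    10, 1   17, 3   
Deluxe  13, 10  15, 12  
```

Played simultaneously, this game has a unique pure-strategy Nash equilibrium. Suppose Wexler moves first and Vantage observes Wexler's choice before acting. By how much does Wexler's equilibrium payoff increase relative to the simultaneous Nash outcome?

7

Work backward from Vantage's decision.
- X → Vantage plays Deluxe (best of 8, 10, 13); Wexler gets 10.
- Y → Vantage plays Plus (best of 12, 17, 15); Wexler gets 3.
Wexler's induced payoffs are 10, 3, so Wexler commits to X. Subgame-perfect outcome: (Deluxe, X) with payoffs (13, 10).
Under simultaneous play:
Vantage's best replies: X→Deluxe; Y→Plus.
Wexler's best replies: Basic→X; Plus→Y; Deluxe→Y.
Only (Plus, Y) has each player best-responding; Nash payoffs (17, 3).
Wexler's commitment gain: 10 − 3 = 7.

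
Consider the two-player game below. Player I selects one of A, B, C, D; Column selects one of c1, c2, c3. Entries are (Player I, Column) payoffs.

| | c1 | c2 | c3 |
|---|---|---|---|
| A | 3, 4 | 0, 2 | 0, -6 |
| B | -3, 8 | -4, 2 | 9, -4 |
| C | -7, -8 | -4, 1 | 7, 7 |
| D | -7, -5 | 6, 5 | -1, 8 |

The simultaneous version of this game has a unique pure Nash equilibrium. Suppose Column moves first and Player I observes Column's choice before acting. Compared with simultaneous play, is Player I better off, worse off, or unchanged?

better off

Solve by backward induction (Column leads).
- c1 → Player I plays A (best of 3, -3, -7, -7); Column gets 4.
- c2 → Player I plays D (best of 0, -4, -4, 6); Column gets 5.
- c3 → Player I plays B (best of 0, 9, 7, -1); Column gets -4.
Maximizing over 4, 5, -4, Column chooses c2. Subgame-perfect outcome: (D, c2) with payoffs (6, 5).
Now find the simultaneous Nash equilibrium.
Player I's best replies: c1→A; c2→D; c3→B.
Column's best replies: A→c1; B→c1; C→c3; D→c3.
Only (A, c1) has each player best-responding; Nash payoffs (3, 4).
Player I earns 6 sequentially versus 3 at the Nash outcome: better off.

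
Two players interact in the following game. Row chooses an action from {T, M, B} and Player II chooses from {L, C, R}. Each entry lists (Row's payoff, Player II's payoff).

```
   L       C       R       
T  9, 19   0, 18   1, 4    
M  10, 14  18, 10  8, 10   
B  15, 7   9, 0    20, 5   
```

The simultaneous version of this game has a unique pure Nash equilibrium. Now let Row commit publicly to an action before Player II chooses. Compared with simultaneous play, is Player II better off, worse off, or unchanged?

unchanged

Solve by backward induction (Row leads).
- T: BR = L, leader payoff 9.
- M: BR = L, leader payoff 10.
- B: BR = L, leader payoff 15.
Row's induced payoffs are 9, 10, 15, so Row commits to B. Subgame-perfect outcome: (B, L) with payoffs (15, 7).
Now find the simultaneous Nash equilibrium.
Row's best replies: L→B; C→M; R→B.
Player II's best replies: T→L; M→L; B→L.
The unique mutual best reply is (B, L), giving (15, 7).
Player II earns 7 sequentially versus 7 at the Nash outcome: unchanged.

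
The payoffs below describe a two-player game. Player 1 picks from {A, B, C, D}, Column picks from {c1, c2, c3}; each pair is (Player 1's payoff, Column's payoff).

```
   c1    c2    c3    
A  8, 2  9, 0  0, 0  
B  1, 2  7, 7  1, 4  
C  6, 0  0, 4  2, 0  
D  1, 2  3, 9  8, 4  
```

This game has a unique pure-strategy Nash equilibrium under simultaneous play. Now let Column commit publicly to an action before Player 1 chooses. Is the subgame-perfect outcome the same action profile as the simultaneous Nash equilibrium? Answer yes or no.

Solve by backward induction (Column leads).
- c1: BR = A, leader payoff 2.
- c2: BR = A, leader payoff 0.
- c3: BR = D, leader payoff 4.
Among 2, 0, 4, the best is 4 at c3. Subgame-perfect outcome: (D, c3) with payoffs (8, 4).
Under simultaneous play:
Player 1's best replies: c1→A; c2→A; c3→D.
Column's best replies: A→c1; B→c2; C→c2; D→c2.
Only (A, c1) has each player best-responding; Nash payoffs (8, 2).
Sequential outcome (D, c3) differs from the Nash profile (A, c1).

no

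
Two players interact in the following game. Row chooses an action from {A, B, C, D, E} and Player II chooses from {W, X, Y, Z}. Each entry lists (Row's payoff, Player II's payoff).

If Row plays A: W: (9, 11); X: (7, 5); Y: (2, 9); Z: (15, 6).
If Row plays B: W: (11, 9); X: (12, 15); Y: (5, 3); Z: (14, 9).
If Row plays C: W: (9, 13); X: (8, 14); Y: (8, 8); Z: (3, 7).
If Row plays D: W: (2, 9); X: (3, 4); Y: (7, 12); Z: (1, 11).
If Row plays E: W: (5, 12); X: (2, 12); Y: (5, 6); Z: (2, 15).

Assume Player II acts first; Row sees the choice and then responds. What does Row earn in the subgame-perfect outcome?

Work backward from Row's decision.
- W → Row plays B (best of 9, 11, 9, 2, 5); Player II gets 9.
- X → Row plays B (best of 7, 12, 8, 3, 2); Player II gets 15.
- Y → Row plays C (best of 2, 5, 8, 7, 5); Player II gets 8.
- Z → Row plays A (best of 15, 14, 3, 1, 2); Player II gets 6.
Among 9, 15, 8, 6, the best is 15 at X. Subgame-perfect outcome: (B, X) with payoffs (12, 15).

12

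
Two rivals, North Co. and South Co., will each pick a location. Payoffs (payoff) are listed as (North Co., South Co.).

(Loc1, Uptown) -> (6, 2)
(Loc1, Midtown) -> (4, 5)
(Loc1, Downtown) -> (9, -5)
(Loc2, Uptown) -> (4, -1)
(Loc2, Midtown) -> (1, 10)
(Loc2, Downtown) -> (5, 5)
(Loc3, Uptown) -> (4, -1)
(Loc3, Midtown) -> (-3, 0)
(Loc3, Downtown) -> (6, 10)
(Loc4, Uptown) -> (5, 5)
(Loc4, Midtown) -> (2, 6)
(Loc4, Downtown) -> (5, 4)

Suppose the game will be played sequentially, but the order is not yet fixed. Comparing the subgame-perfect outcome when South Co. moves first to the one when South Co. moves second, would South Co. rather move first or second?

If North Co. leads: South Co.'s best replies are Loc1→Midtown, Loc2→Midtown, Loc3→Downtown, Loc4→Midtown; North Co.'s induced payoffs 4, 1, 6, 2; outcome (Loc3, Downtown), payoffs (6, 10).
If South Co. leads: North Co.'s best replies are Uptown→Loc1, Midtown→Loc1, Downtown→Loc1; South Co.'s induced payoffs 2, 5, -5; outcome (Loc1, Midtown), payoffs (4, 5).
South Co. gets 5 moving first and 10 moving second, so South Co. prefers to move second.

second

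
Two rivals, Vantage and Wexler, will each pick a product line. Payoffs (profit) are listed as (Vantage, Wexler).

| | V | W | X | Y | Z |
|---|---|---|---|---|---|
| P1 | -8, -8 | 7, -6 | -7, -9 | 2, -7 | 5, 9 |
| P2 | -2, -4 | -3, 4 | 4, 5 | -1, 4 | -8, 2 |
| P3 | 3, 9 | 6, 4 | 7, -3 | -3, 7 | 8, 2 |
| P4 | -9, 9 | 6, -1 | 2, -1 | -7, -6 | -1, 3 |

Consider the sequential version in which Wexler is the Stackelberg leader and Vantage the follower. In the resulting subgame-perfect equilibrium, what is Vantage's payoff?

Work backward from Vantage's decision.
- V: Vantage compares -8, -2, 3, -9 and picks P3; Wexler would get 9.
- W: Vantage compares 7, -3, 6, 6 and picks P1; Wexler would get -6.
- X: Vantage compares -7, 4, 7, 2 and picks P3; Wexler would get -3.
- Y: Vantage compares 2, -1, -3, -7 and picks P1; Wexler would get -7.
- Z: Vantage compares 5, -8, 8, -1 and picks P3; Wexler would get 2.
Among 9, -6, -3, -7, 2, the best is 9 at V. Subgame-perfect outcome: (P3, V) with payoffs (3, 9).

3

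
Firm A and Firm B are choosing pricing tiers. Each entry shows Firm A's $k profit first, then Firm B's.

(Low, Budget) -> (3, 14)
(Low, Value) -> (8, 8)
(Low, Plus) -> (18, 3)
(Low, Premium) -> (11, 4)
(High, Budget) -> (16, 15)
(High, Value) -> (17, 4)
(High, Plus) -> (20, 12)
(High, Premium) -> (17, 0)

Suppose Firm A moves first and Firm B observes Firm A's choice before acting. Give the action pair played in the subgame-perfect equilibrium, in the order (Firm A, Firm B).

Work backward from Firm B's decision.
- Low: BR = Budget, leader payoff 3.
- High: BR = Budget, leader payoff 16.
Firm A's induced payoffs are 3, 16, so Firm A commits to High. Subgame-perfect outcome: (High, Budget) with payoffs (16, 15).

(High, Budget)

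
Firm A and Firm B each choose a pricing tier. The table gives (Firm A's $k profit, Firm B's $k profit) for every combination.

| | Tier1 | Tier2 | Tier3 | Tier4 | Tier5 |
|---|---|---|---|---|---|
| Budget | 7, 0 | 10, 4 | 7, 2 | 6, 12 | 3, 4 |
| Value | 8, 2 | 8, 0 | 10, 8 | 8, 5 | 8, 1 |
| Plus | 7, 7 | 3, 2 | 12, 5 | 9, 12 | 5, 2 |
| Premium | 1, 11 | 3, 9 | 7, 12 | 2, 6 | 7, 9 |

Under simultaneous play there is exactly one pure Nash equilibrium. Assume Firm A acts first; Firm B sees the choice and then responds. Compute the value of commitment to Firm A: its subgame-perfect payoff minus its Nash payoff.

1

Solve by backward induction (Firm A leads).
- Budget → Firm B plays Tier4 (best of 0, 4, 2, 12, 4); Firm A gets 6.
- Value → Firm B plays Tier3 (best of 2, 0, 8, 5, 1); Firm A gets 10.
- Plus → Firm B plays Tier4 (best of 7, 2, 5, 12, 2); Firm A gets 9.
- Premium → Firm B plays Tier3 (best of 11, 9, 12, 6, 9); Firm A gets 7.
Maximizing over 6, 10, 9, 7, Firm A chooses Value. Subgame-perfect outcome: (Value, Tier3) with payoffs (10, 8).
Now find the simultaneous Nash equilibrium.
Firm A's best replies: Tier1→Value; Tier2→Budget; Tier3→Plus; Tier4→Plus; Tier5→Value.
Firm B's best replies: Budget→Tier4; Value→Tier3; Plus→Tier4; Premium→Tier3.
The unique mutual best reply is (Plus, Tier4), giving (9, 12).
Firm A's commitment gain: 10 − 9 = 1.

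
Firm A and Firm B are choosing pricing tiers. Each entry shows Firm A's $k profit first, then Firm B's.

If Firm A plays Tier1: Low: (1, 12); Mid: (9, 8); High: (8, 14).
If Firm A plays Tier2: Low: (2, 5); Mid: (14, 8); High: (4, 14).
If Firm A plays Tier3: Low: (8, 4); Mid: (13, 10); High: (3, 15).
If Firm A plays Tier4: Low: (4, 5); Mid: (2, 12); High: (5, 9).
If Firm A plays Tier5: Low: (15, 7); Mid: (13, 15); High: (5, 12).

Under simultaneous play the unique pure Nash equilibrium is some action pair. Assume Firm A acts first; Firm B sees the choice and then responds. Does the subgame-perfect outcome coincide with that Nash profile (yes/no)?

no

Backward induction with Firm A moving first.
- Tier1: BR = High, leader payoff 8.
- Tier2: BR = High, leader payoff 4.
- Tier3: BR = High, leader payoff 3.
- Tier4: BR = Mid, leader payoff 2.
- Tier5: BR = Mid, leader payoff 13.
Maximizing over 8, 4, 3, 2, 13, Firm A chooses Tier5. Subgame-perfect outcome: (Tier5, Mid) with payoffs (13, 15).
Now find the simultaneous Nash equilibrium.
Firm A's best replies: Low→Tier5; Mid→Tier2; High→Tier1.
Firm B's best replies: Tier1→High; Tier2→High; Tier3→High; Tier4→Mid; Tier5→Mid.
The unique mutual best reply is (Tier1, High), giving (8, 14).
Sequential outcome (Tier5, Mid) differs from the Nash profile (Tier1, High).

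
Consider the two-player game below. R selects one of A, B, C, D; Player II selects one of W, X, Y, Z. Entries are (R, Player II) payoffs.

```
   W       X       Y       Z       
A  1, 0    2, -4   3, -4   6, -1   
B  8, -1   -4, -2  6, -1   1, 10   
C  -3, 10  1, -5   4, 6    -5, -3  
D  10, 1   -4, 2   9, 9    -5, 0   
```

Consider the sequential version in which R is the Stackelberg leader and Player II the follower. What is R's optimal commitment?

D

Backward induction with R moving first.
- A: Player II compares 0, -4, -4, -1 and picks W; R would get 1.
- B: Player II compares -1, -2, -1, 10 and picks Z; R would get 1.
- C: Player II compares 10, -5, 6, -3 and picks W; R would get -3.
- D: Player II compares 1, 2, 9, 0 and picks Y; R would get 9.
Maximizing over 1, 1, -3, 9, R chooses D. Subgame-perfect outcome: (D, Y) with payoffs (9, 9).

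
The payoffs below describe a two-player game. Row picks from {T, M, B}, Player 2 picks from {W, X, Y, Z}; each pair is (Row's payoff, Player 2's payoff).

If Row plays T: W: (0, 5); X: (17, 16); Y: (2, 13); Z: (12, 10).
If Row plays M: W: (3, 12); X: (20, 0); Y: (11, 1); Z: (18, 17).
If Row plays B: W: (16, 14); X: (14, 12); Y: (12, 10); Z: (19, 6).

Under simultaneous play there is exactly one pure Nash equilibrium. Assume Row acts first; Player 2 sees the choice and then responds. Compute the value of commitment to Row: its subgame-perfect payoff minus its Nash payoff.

Work backward from Player 2's decision.
- T: Player 2 compares 5, 16, 13, 10 and picks X; Row would get 17.
- M: Player 2 compares 12, 0, 1, 17 and picks Z; Row would get 18.
- B: Player 2 compares 14, 12, 10, 6 and picks W; Row would get 16.
Among 17, 18, 16, the best is 18 at M. Subgame-perfect outcome: (M, Z) with payoffs (18, 17).
Under simultaneous play:
Row's best replies: W→B; X→M; Y→B; Z→B.
Player 2's best replies: T→X; M→Z; B→W.
Only (B, W) has each player best-responding; Nash payoffs (16, 14).
Row's commitment gain: 18 − 16 = 2.

2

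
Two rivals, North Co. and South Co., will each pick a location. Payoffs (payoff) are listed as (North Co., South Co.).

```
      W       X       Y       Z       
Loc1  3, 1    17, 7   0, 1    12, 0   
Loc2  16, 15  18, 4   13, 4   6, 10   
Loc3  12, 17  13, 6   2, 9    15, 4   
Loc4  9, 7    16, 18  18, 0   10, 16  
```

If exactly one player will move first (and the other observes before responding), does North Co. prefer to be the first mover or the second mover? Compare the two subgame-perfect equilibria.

first

If North Co. leads: South Co.'s best replies are Loc1→X, Loc2→W, Loc3→W, Loc4→X; North Co.'s induced payoffs 17, 16, 12, 16; outcome (Loc1, X), payoffs (17, 7).
If South Co. leads: North Co.'s best replies are W→Loc2, X→Loc2, Y→Loc4, Z→Loc3; South Co.'s induced payoffs 15, 4, 0, 4; outcome (Loc2, W), payoffs (16, 15).
North Co. gets 17 moving first and 16 moving second, so North Co. prefers to move first.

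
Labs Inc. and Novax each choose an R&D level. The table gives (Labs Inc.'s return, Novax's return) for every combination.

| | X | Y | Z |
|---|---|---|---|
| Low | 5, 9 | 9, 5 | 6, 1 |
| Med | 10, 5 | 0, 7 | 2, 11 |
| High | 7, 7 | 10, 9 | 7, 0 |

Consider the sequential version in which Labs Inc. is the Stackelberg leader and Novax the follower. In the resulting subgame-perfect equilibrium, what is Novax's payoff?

9

Work backward from Novax's decision.
- Low: Novax compares 9, 5, 1 and picks X; Labs Inc. would get 5.
- Med: Novax compares 5, 7, 11 and picks Z; Labs Inc. would get 2.
- High: Novax compares 7, 9, 0 and picks Y; Labs Inc. would get 10.
Labs Inc.'s induced payoffs are 5, 2, 10, so Labs Inc. commits to High. Subgame-perfect outcome: (High, Y) with payoffs (10, 9).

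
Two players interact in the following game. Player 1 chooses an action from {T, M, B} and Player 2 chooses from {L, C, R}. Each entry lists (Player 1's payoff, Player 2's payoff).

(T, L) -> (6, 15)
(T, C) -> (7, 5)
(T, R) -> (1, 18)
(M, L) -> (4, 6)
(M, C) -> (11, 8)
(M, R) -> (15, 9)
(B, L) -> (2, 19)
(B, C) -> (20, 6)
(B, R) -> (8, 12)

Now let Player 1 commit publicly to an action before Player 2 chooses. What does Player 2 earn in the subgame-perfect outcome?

Player 2 best-responds to each possible Player 1 move:
- T: BR = R, leader payoff 1.
- M: BR = R, leader payoff 15.
- B: BR = L, leader payoff 2.
Maximizing over 1, 15, 2, Player 1 chooses M. Subgame-perfect outcome: (M, R) with payoffs (15, 9).

9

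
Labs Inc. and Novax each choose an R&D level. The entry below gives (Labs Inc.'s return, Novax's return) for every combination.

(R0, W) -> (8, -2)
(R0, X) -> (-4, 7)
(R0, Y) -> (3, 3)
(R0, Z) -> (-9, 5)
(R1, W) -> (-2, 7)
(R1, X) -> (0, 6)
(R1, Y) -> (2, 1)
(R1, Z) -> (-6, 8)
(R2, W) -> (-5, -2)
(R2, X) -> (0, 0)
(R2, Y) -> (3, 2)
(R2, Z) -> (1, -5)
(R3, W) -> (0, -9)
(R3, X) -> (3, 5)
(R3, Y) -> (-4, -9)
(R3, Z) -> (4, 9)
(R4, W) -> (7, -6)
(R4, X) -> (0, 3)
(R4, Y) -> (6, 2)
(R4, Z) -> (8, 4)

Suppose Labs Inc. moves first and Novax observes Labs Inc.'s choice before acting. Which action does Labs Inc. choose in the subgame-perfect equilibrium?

R4

Work backward from Novax's decision.
- R0: BR = X, leader payoff -4.
- R1: BR = Z, leader payoff -6.
- R2: BR = Y, leader payoff 3.
- R3: BR = Z, leader payoff 4.
- R4: BR = Z, leader payoff 8.
Maximizing over -4, -6, 3, 4, 8, Labs Inc. chooses R4. Subgame-perfect outcome: (R4, Z) with payoffs (8, 4).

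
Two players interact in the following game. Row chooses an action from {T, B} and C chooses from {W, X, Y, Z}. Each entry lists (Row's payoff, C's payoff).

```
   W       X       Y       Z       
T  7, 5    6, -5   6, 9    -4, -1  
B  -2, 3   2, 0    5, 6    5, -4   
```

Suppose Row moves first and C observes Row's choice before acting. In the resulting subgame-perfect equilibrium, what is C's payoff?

9

Backward induction with Row moving first.
- T → C plays Y (best of 5, -5, 9, -1); Row gets 6.
- B → C plays Y (best of 3, 0, 6, -4); Row gets 5.
Maximizing over 6, 5, Row chooses T. Subgame-perfect outcome: (T, Y) with payoffs (6, 9).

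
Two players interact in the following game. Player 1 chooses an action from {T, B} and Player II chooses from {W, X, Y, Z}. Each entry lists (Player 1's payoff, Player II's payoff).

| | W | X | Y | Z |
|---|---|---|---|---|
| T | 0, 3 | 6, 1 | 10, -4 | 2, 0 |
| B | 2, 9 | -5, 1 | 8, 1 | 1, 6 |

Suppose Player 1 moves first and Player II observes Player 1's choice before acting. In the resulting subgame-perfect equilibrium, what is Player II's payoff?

9

Player II best-responds to each possible Player 1 move:
- T: Player II compares 3, 1, -4, 0 and picks W; Player 1 would get 0.
- B: Player II compares 9, 1, 1, 6 and picks W; Player 1 would get 2.
Player 1's induced payoffs are 0, 2, so Player 1 commits to B. Subgame-perfect outcome: (B, W) with payoffs (2, 9).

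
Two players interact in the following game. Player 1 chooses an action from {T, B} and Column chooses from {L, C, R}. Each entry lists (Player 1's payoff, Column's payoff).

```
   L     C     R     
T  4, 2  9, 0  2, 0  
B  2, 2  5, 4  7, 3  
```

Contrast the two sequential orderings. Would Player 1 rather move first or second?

If Player 1 leads: Column's best replies are T→L, B→C; Player 1's induced payoffs 4, 5; outcome (B, C), payoffs (5, 4).
If Column leads: Player 1's best replies are L→T, C→T, R→B; Column's induced payoffs 2, 0, 3; outcome (B, R), payoffs (7, 3).
Player 1 gets 5 moving first and 7 moving second, so Player 1 prefers to move second.

second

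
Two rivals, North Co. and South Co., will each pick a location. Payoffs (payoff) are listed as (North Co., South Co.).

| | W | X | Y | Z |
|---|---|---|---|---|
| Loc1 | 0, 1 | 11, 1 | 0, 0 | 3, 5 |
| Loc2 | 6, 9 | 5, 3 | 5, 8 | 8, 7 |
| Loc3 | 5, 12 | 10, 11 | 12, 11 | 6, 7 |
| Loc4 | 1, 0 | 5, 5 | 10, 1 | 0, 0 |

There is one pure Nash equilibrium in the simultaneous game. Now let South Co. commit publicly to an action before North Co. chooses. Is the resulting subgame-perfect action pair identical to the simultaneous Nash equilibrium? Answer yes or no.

Work backward from North Co.'s decision.
- W: North Co. compares 0, 6, 5, 1 and picks Loc2; South Co. would get 9.
- X: North Co. compares 11, 5, 10, 5 and picks Loc1; South Co. would get 1.
- Y: North Co. compares 0, 5, 12, 10 and picks Loc3; South Co. would get 11.
- Z: North Co. compares 3, 8, 6, 0 and picks Loc2; South Co. would get 7.
Among 9, 1, 11, 7, the best is 11 at Y. Subgame-perfect outcome: (Loc3, Y) with payoffs (12, 11).
Under simultaneous play:
North Co.'s best replies: W→Loc2; X→Loc1; Y→Loc3; Z→Loc2.
South Co.'s best replies: Loc1→Z; Loc2→W; Loc3→W; Loc4→X.
The unique mutual best reply is (Loc2, W), giving (6, 9).
Sequential outcome (Loc3, Y) differs from the Nash profile (Loc2, W).

no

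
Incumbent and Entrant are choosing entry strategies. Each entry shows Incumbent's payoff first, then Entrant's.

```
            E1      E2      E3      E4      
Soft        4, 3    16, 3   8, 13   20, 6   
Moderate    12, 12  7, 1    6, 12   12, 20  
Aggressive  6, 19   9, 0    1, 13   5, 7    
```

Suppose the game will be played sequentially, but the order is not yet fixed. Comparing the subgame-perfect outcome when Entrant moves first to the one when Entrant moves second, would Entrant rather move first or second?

second

If Incumbent leads: Entrant's best replies are Soft→E3, Moderate→E4, Aggressive→E1; Incumbent's induced payoffs 8, 12, 6; outcome (Moderate, E4), payoffs (12, 20).
If Entrant leads: Incumbent's best replies are E1→Moderate, E2→Soft, E3→Soft, E4→Soft; Entrant's induced payoffs 12, 3, 13, 6; outcome (Soft, E3), payoffs (8, 13).
Entrant gets 13 moving first and 20 moving second, so Entrant prefers to move second.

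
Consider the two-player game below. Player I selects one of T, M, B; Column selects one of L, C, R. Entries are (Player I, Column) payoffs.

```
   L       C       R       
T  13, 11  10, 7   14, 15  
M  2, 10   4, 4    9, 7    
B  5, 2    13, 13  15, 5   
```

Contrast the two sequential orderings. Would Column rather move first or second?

second

If Player I leads: Column's best replies are T→R, M→L, B→C; Player I's induced payoffs 14, 2, 13; outcome (T, R), payoffs (14, 15).
If Column leads: Player I's best replies are L→T, C→B, R→B; Column's induced payoffs 11, 13, 5; outcome (B, C), payoffs (13, 13).
Column gets 13 moving first and 15 moving second, so Column prefers to move second.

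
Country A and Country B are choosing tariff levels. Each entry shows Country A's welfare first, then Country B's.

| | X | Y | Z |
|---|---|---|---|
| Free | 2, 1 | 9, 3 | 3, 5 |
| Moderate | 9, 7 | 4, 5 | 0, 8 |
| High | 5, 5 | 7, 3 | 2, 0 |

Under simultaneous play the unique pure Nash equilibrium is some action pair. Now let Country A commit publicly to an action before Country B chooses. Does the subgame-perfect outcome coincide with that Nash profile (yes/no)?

no

Backward induction with Country A moving first.
- Free: BR = Z, leader payoff 3.
- Moderate: BR = Z, leader payoff 0.
- High: BR = X, leader payoff 5.
Maximizing over 3, 0, 5, Country A chooses High. Subgame-perfect outcome: (High, X) with payoffs (5, 5).
Under simultaneous play:
Country A's best replies: X→Moderate; Y→Free; Z→Free.
Country B's best replies: Free→Z; Moderate→Z; High→X.
Only (Free, Z) has each player best-responding; Nash payoffs (3, 5).
Sequential outcome (High, X) differs from the Nash profile (Free, Z).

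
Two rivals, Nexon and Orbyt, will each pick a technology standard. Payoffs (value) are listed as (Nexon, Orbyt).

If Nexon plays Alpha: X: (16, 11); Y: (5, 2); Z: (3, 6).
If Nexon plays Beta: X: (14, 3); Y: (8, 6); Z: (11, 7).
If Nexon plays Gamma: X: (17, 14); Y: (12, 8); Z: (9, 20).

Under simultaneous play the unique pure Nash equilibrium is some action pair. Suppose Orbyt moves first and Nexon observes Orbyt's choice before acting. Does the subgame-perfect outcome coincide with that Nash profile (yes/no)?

Work backward from Nexon's decision.
- X: Nexon compares 16, 14, 17 and picks Gamma; Orbyt would get 14.
- Y: Nexon compares 5, 8, 12 and picks Gamma; Orbyt would get 8.
- Z: Nexon compares 3, 11, 9 and picks Beta; Orbyt would get 7.
Orbyt's induced payoffs are 14, 8, 7, so Orbyt commits to X. Subgame-perfect outcome: (Gamma, X) with payoffs (17, 14).
For the simultaneous game, intersect best replies.
Nexon's best replies: X→Gamma; Y→Gamma; Z→Beta.
Orbyt's best replies: Alpha→X; Beta→Z; Gamma→Z.
Only (Beta, Z) has each player best-responding; Nash payoffs (11, 7).
Sequential outcome (Gamma, X) differs from the Nash profile (Beta, Z).

no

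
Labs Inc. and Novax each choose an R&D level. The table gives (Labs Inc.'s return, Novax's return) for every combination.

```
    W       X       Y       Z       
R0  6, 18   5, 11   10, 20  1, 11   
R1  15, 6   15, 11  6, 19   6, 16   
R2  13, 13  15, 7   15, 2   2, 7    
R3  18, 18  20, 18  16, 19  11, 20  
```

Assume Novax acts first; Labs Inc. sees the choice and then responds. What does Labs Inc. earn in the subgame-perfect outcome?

Labs Inc. best-responds to each possible Novax move:
- W: Labs Inc. compares 6, 15, 13, 18 and picks R3; Novax would get 18.
- X: Labs Inc. compares 5, 15, 15, 20 and picks R3; Novax would get 18.
- Y: Labs Inc. compares 10, 6, 15, 16 and picks R3; Novax would get 19.
- Z: Labs Inc. compares 1, 6, 2, 11 and picks R3; Novax would get 20.
Among 18, 18, 19, 20, the best is 20 at Z. Subgame-perfect outcome: (R3, Z) with payoffs (11, 20).

11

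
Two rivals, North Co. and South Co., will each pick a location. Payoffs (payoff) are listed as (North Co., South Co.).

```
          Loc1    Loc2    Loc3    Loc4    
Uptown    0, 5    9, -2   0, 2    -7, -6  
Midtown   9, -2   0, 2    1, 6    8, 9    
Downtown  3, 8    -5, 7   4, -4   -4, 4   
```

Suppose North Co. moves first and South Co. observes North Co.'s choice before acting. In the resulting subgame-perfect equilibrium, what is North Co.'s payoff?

Work backward from South Co.'s decision.
- Uptown → South Co. plays Loc1 (best of 5, -2, 2, -6); North Co. gets 0.
- Midtown → South Co. plays Loc4 (best of -2, 2, 6, 9); North Co. gets 8.
- Downtown → South Co. plays Loc1 (best of 8, 7, -4, 4); North Co. gets 3.
North Co.'s induced payoffs are 0, 8, 3, so North Co. commits to Midtown. Subgame-perfect outcome: (Midtown, Loc4) with payoffs (8, 9).

8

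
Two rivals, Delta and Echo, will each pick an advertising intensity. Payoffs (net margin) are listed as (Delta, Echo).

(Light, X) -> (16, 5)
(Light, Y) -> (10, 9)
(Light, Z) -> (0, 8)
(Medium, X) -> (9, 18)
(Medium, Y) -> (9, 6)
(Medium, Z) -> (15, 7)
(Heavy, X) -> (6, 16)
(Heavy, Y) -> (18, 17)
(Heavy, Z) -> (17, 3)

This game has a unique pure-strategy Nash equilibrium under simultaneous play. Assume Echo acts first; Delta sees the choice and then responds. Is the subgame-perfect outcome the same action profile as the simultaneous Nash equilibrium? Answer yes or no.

yes

Work backward from Delta's decision.
- X: Delta compares 16, 9, 6 and picks Light; Echo would get 5.
- Y: Delta compares 10, 9, 18 and picks Heavy; Echo would get 17.
- Z: Delta compares 0, 15, 17 and picks Heavy; Echo would get 3.
Echo's induced payoffs are 5, 17, 3, so Echo commits to Y. Subgame-perfect outcome: (Heavy, Y) with payoffs (18, 17).
Now find the simultaneous Nash equilibrium.
Delta's best replies: X→Light; Y→Heavy; Z→Heavy.
Echo's best replies: Light→Y; Medium→X; Heavy→Y.
The unique mutual best reply is (Heavy, Y), giving (18, 17).
Sequential outcome (Heavy, Y) coincides with the Nash profile (Heavy, Y).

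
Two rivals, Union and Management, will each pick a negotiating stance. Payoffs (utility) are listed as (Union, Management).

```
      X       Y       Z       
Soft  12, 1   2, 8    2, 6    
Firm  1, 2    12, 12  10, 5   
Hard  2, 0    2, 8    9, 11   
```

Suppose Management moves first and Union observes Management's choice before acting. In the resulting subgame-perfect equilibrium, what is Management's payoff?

Solve by backward induction (Management leads).
- X: BR = Soft, leader payoff 1.
- Y: BR = Firm, leader payoff 12.
- Z: BR = Firm, leader payoff 5.
Maximizing over 1, 12, 5, Management chooses Y. Subgame-perfect outcome: (Firm, Y) with payoffs (12, 12).

12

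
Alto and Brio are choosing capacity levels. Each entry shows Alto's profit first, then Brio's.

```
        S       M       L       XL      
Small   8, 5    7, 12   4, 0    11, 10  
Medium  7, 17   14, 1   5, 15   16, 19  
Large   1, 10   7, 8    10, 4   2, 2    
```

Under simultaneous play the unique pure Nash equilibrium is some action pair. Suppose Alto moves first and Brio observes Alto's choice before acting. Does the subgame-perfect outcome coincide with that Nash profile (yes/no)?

Work backward from Brio's decision.
- Small: BR = M, leader payoff 7.
- Medium: BR = XL, leader payoff 16.
- Large: BR = S, leader payoff 1.
Maximizing over 7, 16, 1, Alto chooses Medium. Subgame-perfect outcome: (Medium, XL) with payoffs (16, 19).
Now find the simultaneous Nash equilibrium.
Alto's best replies: S→Small; M→Medium; L→Large; XL→Medium.
Brio's best replies: Small→M; Medium→XL; Large→S.
The unique mutual best reply is (Medium, XL), giving (16, 19).
Sequential outcome (Medium, XL) coincides with the Nash profile (Medium, XL).

yes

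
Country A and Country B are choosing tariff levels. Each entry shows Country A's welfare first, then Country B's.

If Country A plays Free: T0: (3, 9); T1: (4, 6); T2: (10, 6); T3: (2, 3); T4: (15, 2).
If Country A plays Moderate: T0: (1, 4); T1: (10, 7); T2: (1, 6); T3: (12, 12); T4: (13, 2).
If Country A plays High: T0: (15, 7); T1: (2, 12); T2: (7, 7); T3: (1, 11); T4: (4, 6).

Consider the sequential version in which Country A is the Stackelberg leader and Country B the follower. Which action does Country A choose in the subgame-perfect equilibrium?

Moderate

Work backward from Country B's decision.
- Free: BR = T0, leader payoff 3.
- Moderate: BR = T3, leader payoff 12.
- High: BR = T1, leader payoff 2.
Maximizing over 3, 12, 2, Country A chooses Moderate. Subgame-perfect outcome: (Moderate, T3) with payoffs (12, 12).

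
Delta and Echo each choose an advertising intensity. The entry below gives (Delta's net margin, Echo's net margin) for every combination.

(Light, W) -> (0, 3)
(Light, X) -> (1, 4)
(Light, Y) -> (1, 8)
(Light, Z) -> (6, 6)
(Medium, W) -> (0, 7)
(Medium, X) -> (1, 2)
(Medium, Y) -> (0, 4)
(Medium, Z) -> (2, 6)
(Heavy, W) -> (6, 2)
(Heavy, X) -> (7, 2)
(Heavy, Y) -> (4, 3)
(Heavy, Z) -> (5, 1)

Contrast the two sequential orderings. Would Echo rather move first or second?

first

If Delta leads: Echo's best replies are Light→Y, Medium→W, Heavy→Y; Delta's induced payoffs 1, 0, 4; outcome (Heavy, Y), payoffs (4, 3).
If Echo leads: Delta's best replies are W→Heavy, X→Heavy, Y→Heavy, Z→Light; Echo's induced payoffs 2, 2, 3, 6; outcome (Light, Z), payoffs (6, 6).
Echo gets 6 moving first and 3 moving second, so Echo prefers to move first.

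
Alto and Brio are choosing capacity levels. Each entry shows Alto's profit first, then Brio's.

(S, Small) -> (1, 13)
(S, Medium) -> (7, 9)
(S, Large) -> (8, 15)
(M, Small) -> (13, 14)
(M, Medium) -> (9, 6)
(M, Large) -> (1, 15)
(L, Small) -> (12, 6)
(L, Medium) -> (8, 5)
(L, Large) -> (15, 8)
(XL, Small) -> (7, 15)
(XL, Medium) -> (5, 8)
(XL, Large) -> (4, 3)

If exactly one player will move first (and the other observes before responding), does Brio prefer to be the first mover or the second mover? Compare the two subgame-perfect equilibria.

first

If Alto leads: Brio's best replies are S→Large, M→Large, L→Large, XL→Small; Alto's induced payoffs 8, 1, 15, 7; outcome (L, Large), payoffs (15, 8).
If Brio leads: Alto's best replies are Small→M, Medium→M, Large→L; Brio's induced payoffs 14, 6, 8; outcome (M, Small), payoffs (13, 14).
Brio gets 14 moving first and 8 moving second, so Brio prefers to move first.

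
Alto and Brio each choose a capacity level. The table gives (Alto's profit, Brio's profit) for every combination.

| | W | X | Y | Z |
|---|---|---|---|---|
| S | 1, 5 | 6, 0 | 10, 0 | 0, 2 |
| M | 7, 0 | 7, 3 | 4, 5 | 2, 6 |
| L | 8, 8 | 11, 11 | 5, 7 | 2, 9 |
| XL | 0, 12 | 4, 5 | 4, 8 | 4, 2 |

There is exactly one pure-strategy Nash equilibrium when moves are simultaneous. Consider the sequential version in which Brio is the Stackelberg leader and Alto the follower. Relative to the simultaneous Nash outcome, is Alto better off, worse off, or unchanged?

Alto best-responds to each possible Brio move:
- W: Alto compares 1, 7, 8, 0 and picks L; Brio would get 8.
- X: Alto compares 6, 7, 11, 4 and picks L; Brio would get 11.
- Y: Alto compares 10, 4, 5, 4 and picks S; Brio would get 0.
- Z: Alto compares 0, 2, 2, 4 and picks XL; Brio would get 2.
Brio's induced payoffs are 8, 11, 0, 2, so Brio commits to X. Subgame-perfect outcome: (L, X) with payoffs (11, 11).
Under simultaneous play:
Alto's best replies: W→L; X→L; Y→S; Z→XL.
Brio's best replies: S→W; M→Z; L→X; XL→W.
The unique mutual best reply is (L, X), giving (11, 11).
Alto earns 11 sequentially versus 11 at the Nash outcome: unchanged.

unchanged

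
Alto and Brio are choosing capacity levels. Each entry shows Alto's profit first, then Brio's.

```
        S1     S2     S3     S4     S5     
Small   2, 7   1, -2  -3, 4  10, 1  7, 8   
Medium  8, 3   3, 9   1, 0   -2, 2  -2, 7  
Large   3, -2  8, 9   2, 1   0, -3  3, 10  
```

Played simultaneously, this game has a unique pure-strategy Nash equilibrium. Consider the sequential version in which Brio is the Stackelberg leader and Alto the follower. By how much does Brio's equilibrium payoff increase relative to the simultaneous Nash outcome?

1

Backward induction with Brio moving first.
- S1: Alto compares 2, 8, 3 and picks Medium; Brio would get 3.
- S2: Alto compares 1, 3, 8 and picks Large; Brio would get 9.
- S3: Alto compares -3, 1, 2 and picks Large; Brio would get 1.
- S4: Alto compares 10, -2, 0 and picks Small; Brio would get 1.
- S5: Alto compares 7, -2, 3 and picks Small; Brio would get 8.
Maximizing over 3, 9, 1, 1, 8, Brio chooses S2. Subgame-perfect outcome: (Large, S2) with payoffs (8, 9).
Under simultaneous play:
Alto's best replies: S1→Medium; S2→Large; S3→Large; S4→Small; S5→Small.
Brio's best replies: Small→S5; Medium→S2; Large→S5.
The unique mutual best reply is (Small, S5), giving (7, 8).
Brio's commitment gain: 9 − 8 = 1.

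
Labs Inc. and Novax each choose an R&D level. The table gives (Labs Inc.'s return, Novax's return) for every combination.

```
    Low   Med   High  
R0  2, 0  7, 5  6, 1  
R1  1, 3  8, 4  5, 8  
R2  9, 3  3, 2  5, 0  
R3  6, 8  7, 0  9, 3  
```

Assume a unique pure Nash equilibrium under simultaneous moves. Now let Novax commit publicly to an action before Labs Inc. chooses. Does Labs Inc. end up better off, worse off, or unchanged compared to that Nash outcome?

Solve by backward induction (Novax leads).
- Low: Labs Inc. compares 2, 1, 9, 6 and picks R2; Novax would get 3.
- Med: Labs Inc. compares 7, 8, 3, 7 and picks R1; Novax would get 4.
- High: Labs Inc. compares 6, 5, 5, 9 and picks R3; Novax would get 3.
Maximizing over 3, 4, 3, Novax chooses Med. Subgame-perfect outcome: (R1, Med) with payoffs (8, 4).
For the simultaneous game, intersect best replies.
Labs Inc.'s best replies: Low→R2; Med→R1; High→R3.
Novax's best replies: R0→Med; R1→High; R2→Low; R3→Low.
Only (R2, Low) has each player best-responding; Nash payoffs (9, 3).
Labs Inc. earns 8 sequentially versus 9 at the Nash outcome: worse off.

worse off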